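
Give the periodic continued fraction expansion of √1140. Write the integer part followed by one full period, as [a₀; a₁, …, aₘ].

a₀ = ⌊√1140⌋ = 33.
With m₀=0, d₀=1 and mₖ₊₁ = dₖaₖ − mₖ, dₖ₊₁ = (n − mₖ₊₁²)/dₖ, aₖ₊₁ = ⌊(a₀+mₖ₊₁)/dₖ₊₁⌋:
  k=1: m=33, d=51, a=1
  k=2: m=18, d=16, a=3
  k=3: m=30, d=15, a=4
  k=4: m=30, d=16, a=3
  k=5: m=18, d=51, a=1
  k=6: m=33, d=1, a=66
d=1 and a=2a₀=66 at k=6, so the next step gives (m, d) = (33, 51) again — its k=1 value — and the period has length 6.

[33; 1, 3, 4, 3, 1, 66]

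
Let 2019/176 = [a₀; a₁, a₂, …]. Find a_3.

2019 = 11·176 + 83   →  a_0 = 11
176 = 2·83 + 10   →  a_1 = 2
83 = 8·10 + 3   →  a_2 = 8
10 = 3·3 + 1   →  a_3 = 3

3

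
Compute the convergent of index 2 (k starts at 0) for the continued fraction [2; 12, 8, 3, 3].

Using pₖ = aₖpₖ₋₁ + pₖ₋₂, qₖ = aₖqₖ₋₁ + qₖ₋₂ (with p₋₁=1, p₋₂=0, q₋₁=0, q₋₂=1):
  k=0: a=2, p=2, q=1
  k=1: a=12, p=25, q=12
  k=2: a=8, p=202, q=97

202/97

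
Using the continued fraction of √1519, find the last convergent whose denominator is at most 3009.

117001/3002

√1519 = [38; 1, 37, 1, 76, …] (period length 4).
Convergents:
  p_0/q_0 = 38/1
  p_1/q_1 = 39/1
  p_2/q_2 = 1481/38
  p_3/q_3 = 1520/39
  p_4/q_4 = 117001/3002
  p_5/q_5 = 118521/3041
q_4 = 3002 ≤ 3009 < 3041 = q_5, so the answer is 117001/3002.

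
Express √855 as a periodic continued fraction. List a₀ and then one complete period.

a₀ = ⌊√855⌋ = 29.
With m₀=0, d₀=1 and mₖ₊₁ = dₖaₖ − mₖ, dₖ₊₁ = (n − mₖ₊₁²)/dₖ, aₖ₊₁ = ⌊(a₀+mₖ₊₁)/dₖ₊₁⌋:
  k=1: m=29, d=14, a=4
  k=2: m=27, d=9, a=6
  k=3: m=27, d=14, a=4
  k=4: m=29, d=1, a=58
d=1 and a=2a₀=58 at k=4, so the next step gives (m, d) = (29, 14) again — its k=1 value — and the period has length 4.

[29; 4, 6, 4, 58]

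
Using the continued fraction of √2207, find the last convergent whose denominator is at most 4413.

√2207 = [46; 1, 45, 1, 92, …] (period length 4).
Convergents:
  p_0/q_0 = 46/1
  p_1/q_1 = 47/1
  p_2/q_2 = 2161/46
  p_3/q_3 = 2208/47
  p_4/q_4 = 205297/4370
  p_5/q_5 = 207505/4417
q_4 = 4370 ≤ 4413 < 4417 = q_5, so the answer is 205297/4370.

205297/4370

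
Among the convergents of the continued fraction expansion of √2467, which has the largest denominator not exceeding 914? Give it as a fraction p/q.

√2467 = [49; 1, 2, 49, 2, 1, 98, …] (period length 6).
Convergents:
  p_0/q_0 = 49/1
  p_1/q_1 = 50/1
  p_2/q_2 = 149/3
  p_3/q_3 = 7351/148
  p_4/q_4 = 14851/299
  p_5/q_5 = 22202/447
  p_6/q_6 = 2190647/44105
q_5 = 447 ≤ 914 < 44105 = q_6, so the answer is 22202/447.

22202/447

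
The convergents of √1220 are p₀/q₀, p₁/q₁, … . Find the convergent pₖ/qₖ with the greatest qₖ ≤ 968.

√1220 = [34; 1, 12, 1, 68, …] (period length 4).
Convergents:
  p_0/q_0 = 34/1
  p_1/q_1 = 35/1
  p_2/q_2 = 454/13
  p_3/q_3 = 489/14
  p_4/q_4 = 33706/965
  p_5/q_5 = 34195/979
q_4 = 965 ≤ 968 < 979 = q_5, so the answer is 33706/965.

33706/965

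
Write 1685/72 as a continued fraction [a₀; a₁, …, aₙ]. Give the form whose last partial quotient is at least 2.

1685 = 23×72 + 29
72 = 2×29 + 14
29 = 2×14 + 1
14 = 14×1 + 0  (stop)
So 1685/72 = [23; 2, 2, 14].

[23; 2, 2, 14]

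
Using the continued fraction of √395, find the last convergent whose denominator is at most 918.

6340/319

√395 = [19; 1, 6, 1, 38, …] (period length 4).
Convergents:
  p_0/q_0 = 19/1
  p_1/q_1 = 20/1
  p_2/q_2 = 139/7
  p_3/q_3 = 159/8
  p_4/q_4 = 6181/311
  p_5/q_5 = 6340/319
  p_6/q_6 = 44221/2225
q_5 = 319 ≤ 918 < 2225 = q_6, so the answer is 6340/319.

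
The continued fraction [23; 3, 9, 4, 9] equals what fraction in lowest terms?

24791/1063

Fold from the inside: start with 9/1.
  4 + 1/9 = 37/9
  9 + 9/37 = 342/37
  3 + 37/342 = 1063/342
  23 + 342/1063 = 24791/1063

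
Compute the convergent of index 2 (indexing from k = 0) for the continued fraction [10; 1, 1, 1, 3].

21/2

Using pₖ = aₖpₖ₋₁ + pₖ₋₂, qₖ = aₖqₖ₋₁ + qₖ₋₂ (with p₋₁=1, p₋₂=0, q₋₁=0, q₋₂=1):
  k=0: a=10, p=10, q=1
  k=1: a=1, p=11, q=1
  k=2: a=1, p=21, q=2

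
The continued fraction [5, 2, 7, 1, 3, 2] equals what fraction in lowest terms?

815/149

Using pₖ = aₖpₖ₋₁ + pₖ₋₂ and qₖ = aₖqₖ₋₁ + qₖ₋₂:
  k=0: a=5, p=5, q=1
  k=1: a=2, p=11, q=2
  k=2: a=7, p=82, q=15
  k=3: a=1, p=93, q=17
  k=4: a=3, p=361, q=66
  k=5: a=2, p=815, q=149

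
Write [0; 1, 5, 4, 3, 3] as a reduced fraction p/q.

Using pₖ = aₖpₖ₋₁ + pₖ₋₂ and qₖ = aₖqₖ₋₁ + qₖ₋₂:
  k=0: a=0, p=0, q=1
  k=1: a=1, p=1, q=1
  k=2: a=5, p=5, q=6
  k=3: a=4, p=21, q=25
  k=4: a=3, p=68, q=81
  k=5: a=3, p=225, q=268

225/268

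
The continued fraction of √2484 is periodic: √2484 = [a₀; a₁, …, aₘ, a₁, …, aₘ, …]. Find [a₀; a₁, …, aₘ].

[49; 1, 5, 4, 5, 1, 98]

a₀ = ⌊√2484⌋ = 49.
With m₀=0, d₀=1 and mₖ₊₁ = dₖaₖ − mₖ, dₖ₊₁ = (n − mₖ₊₁²)/dₖ, aₖ₊₁ = ⌊(a₀+mₖ₊₁)/dₖ₊₁⌋:
  k=1: m=49, d=83, a=1
  k=2: m=34, d=16, a=5
  k=3: m=46, d=23, a=4
  k=4: m=46, d=16, a=5
  k=5: m=34, d=83, a=1
  k=6: m=49, d=1, a=98
d=1 and a=2a₀=98 at k=6, so the next step gives (m, d) = (49, 83) again — its k=1 value — and the period has length 6.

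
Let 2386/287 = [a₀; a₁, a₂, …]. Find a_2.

5

2386 = 8·287 + 90   →  a_0 = 8
287 = 3·90 + 17   →  a_1 = 3
90 = 5·17 + 5   →  a_2 = 5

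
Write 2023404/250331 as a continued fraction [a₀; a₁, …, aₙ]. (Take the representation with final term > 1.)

2023404 = 8×250331 + 20756
250331 = 12×20756 + 1259
20756 = 16×1259 + 612
1259 = 2×612 + 35
612 = 17×35 + 17
35 = 2×17 + 1
17 = 17×1 + 0  (stop)
So 2023404/250331 = [8; 12, 16, 2, 17, 2, 17].

[8; 12, 16, 2, 17, 2, 17]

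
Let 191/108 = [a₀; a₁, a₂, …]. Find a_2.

3

191 = 1·108 + 83   →  a_0 = 1
108 = 1·83 + 25   →  a_1 = 1
83 = 3·25 + 8   →  a_2 = 3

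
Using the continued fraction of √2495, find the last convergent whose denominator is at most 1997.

98851/1979

√2495 = [49; 1, 18, 1, 98, …] (period length 4).
Convergents:
  p_0/q_0 = 49/1
  p_1/q_1 = 50/1
  p_2/q_2 = 949/19
  p_3/q_3 = 999/20
  p_4/q_4 = 98851/1979
  p_5/q_5 = 99850/1999
q_4 = 1979 ≤ 1997 < 1999 = q_5, so the answer is 98851/1979.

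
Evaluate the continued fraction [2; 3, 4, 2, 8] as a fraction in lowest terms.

566/245

Using pₖ = aₖpₖ₋₁ + pₖ₋₂ and qₖ = aₖqₖ₋₁ + qₖ₋₂:
  k=0: a=2, p=2, q=1
  k=1: a=3, p=7, q=3
  k=2: a=4, p=30, q=13
  k=3: a=2, p=67, q=29
  k=4: a=8, p=566, q=245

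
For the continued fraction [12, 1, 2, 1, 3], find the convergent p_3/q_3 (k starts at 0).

51/4

Using pₖ = aₖpₖ₋₁ + pₖ₋₂, qₖ = aₖqₖ₋₁ + qₖ₋₂ (with p₋₁=1, p₋₂=0, q₋₁=0, q₋₂=1):
  k=0: a=12, p=12, q=1
  k=1: a=1, p=13, q=1
  k=2: a=2, p=38, q=3
  k=3: a=1, p=51, q=4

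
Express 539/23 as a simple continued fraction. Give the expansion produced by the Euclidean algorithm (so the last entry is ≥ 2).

[23; 2, 3, 3]

539 = 23×23 + 10
23 = 2×10 + 3
10 = 3×3 + 1
3 = 3×1 + 0  (stop)
So 539/23 = [23; 2, 3, 3].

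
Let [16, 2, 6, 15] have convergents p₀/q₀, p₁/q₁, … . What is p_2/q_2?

Using pₖ = aₖpₖ₋₁ + pₖ₋₂, qₖ = aₖqₖ₋₁ + qₖ₋₂ (with p₋₁=1, p₋₂=0, q₋₁=0, q₋₂=1):
  k=0: a=16, p=16, q=1
  k=1: a=2, p=33, q=2
  k=2: a=6, p=214, q=13

214/13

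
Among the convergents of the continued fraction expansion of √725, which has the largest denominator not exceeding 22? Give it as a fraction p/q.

√725 = [26; 1, 12, 2, 12, 1, 52, …] (period length 6).
Convergents:
  p_0/q_0 = 26/1
  p_1/q_1 = 27/1
  p_2/q_2 = 350/13
  p_3/q_3 = 727/27
q_2 = 13 ≤ 22 < 27 = q_3, so the answer is 350/13.

350/13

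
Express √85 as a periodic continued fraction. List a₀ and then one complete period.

a₀ = ⌊√85⌋ = 9.
With m₀=0, d₀=1 and mₖ₊₁ = dₖaₖ − mₖ, dₖ₊₁ = (n − mₖ₊₁²)/dₖ, aₖ₊₁ = ⌊(a₀+mₖ₊₁)/dₖ₊₁⌋:
  k=1: m=9, d=4, a=4
  k=2: m=7, d=9, a=1
  k=3: m=2, d=9, a=1
  k=4: m=7, d=4, a=4
  k=5: m=9, d=1, a=18
d=1 and a=2a₀=18 at k=5, so the next step gives (m, d) = (9, 4) again — its k=1 value — and the period has length 5.

[9; 4, 1, 1, 4, 18]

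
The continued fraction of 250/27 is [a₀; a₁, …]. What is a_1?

3

250 = 9·27 + 7   →  a_0 = 9
27 = 3·7 + 6   →  a_1 = 3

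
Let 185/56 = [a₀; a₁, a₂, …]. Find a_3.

2

185 = 3·56 + 17   →  a_0 = 3
56 = 3·17 + 5   →  a_1 = 3
17 = 3·5 + 2   →  a_2 = 3
5 = 2·2 + 1   →  a_3 = 2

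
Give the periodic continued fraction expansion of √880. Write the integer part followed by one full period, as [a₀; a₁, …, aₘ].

[29; 1, 1, 1, 58]

a₀ = ⌊√880⌋ = 29.
With m₀=0, d₀=1 and mₖ₊₁ = dₖaₖ − mₖ, dₖ₊₁ = (n − mₖ₊₁²)/dₖ, aₖ₊₁ = ⌊(a₀+mₖ₊₁)/dₖ₊₁⌋:
  k=1: m=29, d=39, a=1
  k=2: m=10, d=20, a=1
  k=3: m=10, d=39, a=1
  k=4: m=29, d=1, a=58
d=1 and a=2a₀=58 at k=4, so the next step gives (m, d) = (29, 39) again — its k=1 value — and the period has length 4.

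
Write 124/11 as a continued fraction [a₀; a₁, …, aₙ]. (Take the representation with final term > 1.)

124 = 11*11 + 3
11 = 3*3 + 2
3 = 1*2 + 1
2 = 2*1 + 0  (stop)
So 124/11 = [11; 3, 1, 2].

[11; 3, 1, 2]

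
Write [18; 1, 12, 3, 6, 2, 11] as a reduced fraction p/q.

Fold from the inside: start with 11/1.
  2 + 1/11 = 23/11
  6 + 11/23 = 149/23
  3 + 23/149 = 470/149
  12 + 149/470 = 5789/470
  1 + 470/5789 = 6259/5789
  18 + 5789/6259 = 118451/6259

118451/6259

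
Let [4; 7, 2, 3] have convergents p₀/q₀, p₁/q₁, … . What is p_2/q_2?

62/15

Using pₖ = aₖpₖ₋₁ + pₖ₋₂, qₖ = aₖqₖ₋₁ + qₖ₋₂ (with p₋₁=1, p₋₂=0, q₋₁=0, q₋₂=1):
  k=0: a=4, p=4, q=1
  k=1: a=7, p=29, q=7
  k=2: a=2, p=62, q=15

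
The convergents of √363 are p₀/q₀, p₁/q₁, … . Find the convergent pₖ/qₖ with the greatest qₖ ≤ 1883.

√363 = [19; 19, 38, …] (period length 2).
Convergents:
  p_0/q_0 = 19/1
  p_1/q_1 = 362/19
  p_2/q_2 = 13775/723
  p_3/q_3 = 262087/13756
q_2 = 723 ≤ 1883 < 13756 = q_3, so the answer is 13775/723.

13775/723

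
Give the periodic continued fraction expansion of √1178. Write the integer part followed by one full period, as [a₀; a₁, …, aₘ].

a₀ = ⌊√1178⌋ = 34.

[34; 3, 9, 2, 9, 3, 68]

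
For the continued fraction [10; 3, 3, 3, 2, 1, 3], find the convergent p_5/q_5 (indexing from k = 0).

Using pₖ = aₖpₖ₋₁ + pₖ₋₂, qₖ = aₖqₖ₋₁ + qₖ₋₂ (with p₋₁=1, p₋₂=0, q₋₁=0, q₋₂=1):
  k=0: a=10, p=10, q=1
  k=1: a=3, p=31, q=3
  k=2: a=3, p=103, q=10
  k=3: a=3, p=340, q=33
  k=4: a=2, p=783, q=76
  k=5: a=1, p=1123, q=109

1123/109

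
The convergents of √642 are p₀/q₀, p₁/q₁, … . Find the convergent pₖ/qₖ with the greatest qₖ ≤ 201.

√642 = [25; 2, 1, 24, 1, 2, 50, …] (period length 6).
Convergents:
  p_0/q_0 = 25/1
  p_1/q_1 = 51/2
  p_2/q_2 = 76/3
  p_3/q_3 = 1875/74
  p_4/q_4 = 1951/77
  p_5/q_5 = 5777/228
q_4 = 77 ≤ 201 < 228 = q_5, so the answer is 1951/77.

1951/77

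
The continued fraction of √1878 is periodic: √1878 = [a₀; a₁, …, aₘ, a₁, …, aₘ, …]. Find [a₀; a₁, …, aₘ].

[43; 2, 1, 42, 1, 2, 86]

a₀ = ⌊√1878⌋ = 43.
With m₀=0, d₀=1 and mₖ₊₁ = dₖaₖ − mₖ, dₖ₊₁ = (n − mₖ₊₁²)/dₖ, aₖ₊₁ = ⌊(a₀+mₖ₊₁)/dₖ₊₁⌋:
  k=1: m=43, d=29, a=2
  k=2: m=15, d=57, a=1
  k=3: m=42, d=2, a=42
  k=4: m=42, d=57, a=1
  k=5: m=15, d=29, a=2
  k=6: m=43, d=1, a=86
d=1 and a=2a₀=86 at k=6, so the next step gives (m, d) = (43, 29) again — its k=1 value — and the period has length 6.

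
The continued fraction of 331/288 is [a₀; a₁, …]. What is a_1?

331 = 1·288 + 43   →  a_0 = 1
288 = 6·43 + 30   →  a_1 = 6

6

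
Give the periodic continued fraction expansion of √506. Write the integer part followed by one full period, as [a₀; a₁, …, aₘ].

[22; 2, 44]

a₀ = ⌊√506⌋ = 22.
With m₀=0, d₀=1 and mₖ₊₁ = dₖaₖ − mₖ, dₖ₊₁ = (n − mₖ₊₁²)/dₖ, aₖ₊₁ = ⌊(a₀+mₖ₊₁)/dₖ₊₁⌋:
  k=1: m=22, d=22, a=2
  k=2: m=22, d=1, a=44
d=1 and a=2a₀=44 at k=2, so the next step gives (m, d) = (22, 22) again — its k=1 value — and the period has length 2.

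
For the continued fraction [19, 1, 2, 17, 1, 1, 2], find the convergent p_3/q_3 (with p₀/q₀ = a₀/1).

1023/52

Using pₖ = aₖpₖ₋₁ + pₖ₋₂, qₖ = aₖqₖ₋₁ + qₖ₋₂ (with p₋₁=1, p₋₂=0, q₋₁=0, q₋₂=1):
  k=0: a=19, p=19, q=1
  k=1: a=1, p=20, q=1
  k=2: a=2, p=59, q=3
  k=3: a=17, p=1023, q=52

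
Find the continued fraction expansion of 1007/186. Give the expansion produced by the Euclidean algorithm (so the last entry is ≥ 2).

[5; 2, 2, 2, 2, 6]

1007 = 5·186 + 77
186 = 2·77 + 32
77 = 2·32 + 13
32 = 2·13 + 6
13 = 2·6 + 1
6 = 6·1 + 0  (stop)
So 1007/186 = [5; 2, 2, 2, 2, 6].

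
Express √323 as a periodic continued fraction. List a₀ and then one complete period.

[17; 1, 34]

a₀ = ⌊√323⌋ = 17.
With m₀=0, d₀=1 and mₖ₊₁ = dₖaₖ − mₖ, dₖ₊₁ = (n − mₖ₊₁²)/dₖ, aₖ₊₁ = ⌊(a₀+mₖ₊₁)/dₖ₊₁⌋:
  k=1: m=17, d=34, a=1
  k=2: m=17, d=1, a=34
d=1 and a=2a₀=34 at k=2, so the next step gives (m, d) = (17, 34) again — its k=1 value — and the period has length 2.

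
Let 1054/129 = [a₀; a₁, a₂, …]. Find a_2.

1054 = 8·129 + 22   →  a_0 = 8
129 = 5·22 + 19   →  a_1 = 5
22 = 1·19 + 3   →  a_2 = 1

1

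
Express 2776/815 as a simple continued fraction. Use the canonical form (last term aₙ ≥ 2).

2776 = 3×815 + 331
815 = 2×331 + 153
331 = 2×153 + 25
153 = 6×25 + 3
25 = 8×3 + 1
3 = 3×1 + 0  (stop)
So 2776/815 = [3; 2, 2, 6, 8, 3].

[3; 2, 2, 6, 8, 3]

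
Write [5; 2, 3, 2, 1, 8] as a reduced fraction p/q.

1087/200

Fold from the inside: start with 8/1.
  1 + 1/8 = 9/8
  2 + 8/9 = 26/9
  3 + 9/26 = 87/26
  2 + 26/87 = 200/87
  5 + 87/200 = 1087/200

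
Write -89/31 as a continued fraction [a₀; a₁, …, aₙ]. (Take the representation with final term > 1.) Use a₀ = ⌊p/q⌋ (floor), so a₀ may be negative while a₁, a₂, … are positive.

-89 = -3×31 + 4
31 = 7×4 + 3
4 = 1×3 + 1
3 = 3×1 + 0  (stop)
So -89/31 = [-3; 7, 1, 3].

[-3; 7, 1, 3]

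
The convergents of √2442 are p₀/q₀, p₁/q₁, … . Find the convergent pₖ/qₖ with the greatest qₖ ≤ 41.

√2442 = [49; 2, 2, 2, 98, …] (period length 4).
Convergents:
  p_0/q_0 = 49/1
  p_1/q_1 = 99/2
  p_2/q_2 = 247/5
  p_3/q_3 = 593/12
  p_4/q_4 = 58361/1181
q_3 = 12 ≤ 41 < 1181 = q_4, so the answer is 593/12.

593/12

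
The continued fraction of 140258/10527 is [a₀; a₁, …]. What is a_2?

11

140258 = 13·10527 + 3407   →  a_0 = 13
10527 = 3·3407 + 306   →  a_1 = 3
3407 = 11·306 + 41   →  a_2 = 11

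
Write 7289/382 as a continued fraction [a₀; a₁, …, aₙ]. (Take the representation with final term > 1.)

[19; 12, 3, 10]

7289 = 19*382 + 31
382 = 12*31 + 10
31 = 3*10 + 1
10 = 10*1 + 0  (stop)
So 7289/382 = [19; 12, 3, 10].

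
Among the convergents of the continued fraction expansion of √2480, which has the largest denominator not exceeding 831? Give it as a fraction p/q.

√2480 = [49; 1, 3, 1, 98, …] (period length 4).
Convergents:
  p_0/q_0 = 49/1
  p_1/q_1 = 50/1
  p_2/q_2 = 199/4
  p_3/q_3 = 249/5
  p_4/q_4 = 24601/494
  p_5/q_5 = 24850/499
  p_6/q_6 = 99151/1991
q_5 = 499 ≤ 831 < 1991 = q_6, so the answer is 24850/499.

24850/499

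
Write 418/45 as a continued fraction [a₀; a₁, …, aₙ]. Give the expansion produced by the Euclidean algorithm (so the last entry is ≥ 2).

[9; 3, 2, 6]

418 = 9·45 + 13
45 = 3·13 + 6
13 = 2·6 + 1
6 = 6·1 + 0  (stop)
So 418/45 = [9; 3, 2, 6].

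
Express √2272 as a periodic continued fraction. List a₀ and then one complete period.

a₀ = ⌊√2272⌋ = 47.

[47; 1, 1, 1, 94]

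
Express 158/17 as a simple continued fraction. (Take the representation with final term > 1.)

158 = 9*17 + 5
17 = 3*5 + 2
5 = 2*2 + 1
2 = 2*1 + 0  (stop)
So 158/17 = [9; 3, 2, 2].

[9; 3, 2, 2]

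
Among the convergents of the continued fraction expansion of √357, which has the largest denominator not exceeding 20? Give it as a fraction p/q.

359/19

√357 = [18; 1, 8, 2, 8, 1, 36, …] (period length 6).
Convergents:
  p_0/q_0 = 18/1
  p_1/q_1 = 19/1
  p_2/q_2 = 170/9
  p_3/q_3 = 359/19
  p_4/q_4 = 3042/161
q_3 = 19 ≤ 20 < 161 = q_4, so the answer is 359/19.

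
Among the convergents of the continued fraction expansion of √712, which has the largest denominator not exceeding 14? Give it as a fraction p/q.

√712 = [26; 1, 2, 6, 2, 1, 52, …] (period length 6).
Convergents:
  p_0/q_0 = 26/1
  p_1/q_1 = 27/1
  p_2/q_2 = 80/3
  p_3/q_3 = 507/19
q_2 = 3 ≤ 14 < 19 = q_3, so the answer is 80/3.

80/3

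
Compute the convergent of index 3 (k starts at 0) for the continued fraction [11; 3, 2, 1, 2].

Using pₖ = aₖpₖ₋₁ + pₖ₋₂, qₖ = aₖqₖ₋₁ + qₖ₋₂ (with p₋₁=1, p₋₂=0, q₋₁=0, q₋₂=1):
  k=0: a=11, p=11, q=1
  k=1: a=3, p=34, q=3
  k=2: a=2, p=79, q=7
  k=3: a=1, p=113, q=10

113/10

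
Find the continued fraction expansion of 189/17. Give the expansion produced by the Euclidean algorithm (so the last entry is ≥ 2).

189 = 11*17 + 2
17 = 8*2 + 1
2 = 2*1 + 0  (stop)
So 189/17 = [11; 8, 2].

[11; 8, 2]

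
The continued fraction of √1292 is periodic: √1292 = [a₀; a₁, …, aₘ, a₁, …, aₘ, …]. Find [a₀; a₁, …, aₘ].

[35; 1, 16, 1, 70]

a₀ = ⌊√1292⌋ = 35.
With m₀=0, d₀=1 and mₖ₊₁ = dₖaₖ − mₖ, dₖ₊₁ = (n − mₖ₊₁²)/dₖ, aₖ₊₁ = ⌊(a₀+mₖ₊₁)/dₖ₊₁⌋:
  k=1: m=35, d=67, a=1
  k=2: m=32, d=4, a=16
  k=3: m=32, d=67, a=1
  k=4: m=35, d=1, a=70
d=1 and a=2a₀=70 at k=4, so the next step gives (m, d) = (35, 67) again — its k=1 value — and the period has length 4.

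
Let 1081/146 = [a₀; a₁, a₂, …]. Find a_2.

2

1081 = 7·146 + 59   →  a_0 = 7
146 = 2·59 + 28   →  a_1 = 2
59 = 2·28 + 3   →  a_2 = 2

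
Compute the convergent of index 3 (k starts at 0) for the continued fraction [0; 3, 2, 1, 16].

3/10

Using pₖ = aₖpₖ₋₁ + pₖ₋₂, qₖ = aₖqₖ₋₁ + qₖ₋₂ (with p₋₁=1, p₋₂=0, q₋₁=0, q₋₂=1):
  k=0: a=0, p=0, q=1
  k=1: a=3, p=1, q=3
  k=2: a=2, p=2, q=7
  k=3: a=1, p=3, q=10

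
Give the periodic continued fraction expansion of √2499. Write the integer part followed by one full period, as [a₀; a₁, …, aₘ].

a₀ = ⌊√2499⌋ = 49.
With m₀=0, d₀=1 and mₖ₊₁ = dₖaₖ − mₖ, dₖ₊₁ = (n − mₖ₊₁²)/dₖ, aₖ₊₁ = ⌊(a₀+mₖ₊₁)/dₖ₊₁⌋:
  k=1: m=49, d=98, a=1
  k=2: m=49, d=1, a=98
d=1 and a=2a₀=98 at k=2, so the next step gives (m, d) = (49, 98) again — its k=1 value — and the period has length 2.

[49; 1, 98]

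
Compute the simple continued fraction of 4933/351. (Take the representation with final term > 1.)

4933 = 14·351 + 19
351 = 18·19 + 9
19 = 2·9 + 1
9 = 9·1 + 0  (stop)
So 4933/351 = [14; 18, 2, 9].

[14; 18, 2, 9]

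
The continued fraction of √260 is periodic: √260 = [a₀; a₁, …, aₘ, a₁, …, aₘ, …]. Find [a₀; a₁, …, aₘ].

a₀ = ⌊√260⌋ = 16.

[16; 8, 32]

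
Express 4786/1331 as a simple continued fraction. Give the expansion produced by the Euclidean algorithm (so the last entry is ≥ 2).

[3; 1, 1, 2, 9, 9, 3]

4786 = 3*1331 + 793
1331 = 1*793 + 538
793 = 1*538 + 255
538 = 2*255 + 28
255 = 9*28 + 3
28 = 9*3 + 1
3 = 3*1 + 0  (stop)
So 4786/1331 = [3; 1, 1, 2, 9, 9, 3].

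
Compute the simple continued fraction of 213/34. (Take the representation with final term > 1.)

[6; 3, 1, 3, 2]

213 = 6×34 + 9
34 = 3×9 + 7
9 = 1×7 + 2
7 = 3×2 + 1
2 = 2×1 + 0  (stop)
So 213/34 = [6; 3, 1, 3, 2].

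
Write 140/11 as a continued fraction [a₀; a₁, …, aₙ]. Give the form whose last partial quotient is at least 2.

[12; 1, 2, 1, 2]

140 = 12×11 + 8
11 = 1×8 + 3
8 = 2×3 + 2
3 = 1×2 + 1
2 = 2×1 + 0  (stop)
So 140/11 = [12; 1, 2, 1, 2].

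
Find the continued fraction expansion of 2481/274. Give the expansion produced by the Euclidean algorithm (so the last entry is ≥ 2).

[9; 18, 3, 1, 3]

2481 = 9×274 + 15
274 = 18×15 + 4
15 = 3×4 + 3
4 = 1×3 + 1
3 = 3×1 + 0  (stop)
So 2481/274 = [9; 18, 3, 1, 3].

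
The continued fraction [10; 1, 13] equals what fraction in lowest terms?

Fold from the inside: start with 13/1.
  1 + 1/13 = 14/13
  10 + 13/14 = 153/14

153/14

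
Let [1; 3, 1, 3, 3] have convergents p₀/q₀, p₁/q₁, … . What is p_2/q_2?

Using pₖ = aₖpₖ₋₁ + pₖ₋₂, qₖ = aₖqₖ₋₁ + qₖ₋₂ (with p₋₁=1, p₋₂=0, q₋₁=0, q₋₂=1):
  k=0: a=1, p=1, q=1
  k=1: a=3, p=4, q=3
  k=2: a=1, p=5, q=4

5/4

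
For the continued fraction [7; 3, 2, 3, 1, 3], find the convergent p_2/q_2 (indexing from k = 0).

51/7

Using pₖ = aₖpₖ₋₁ + pₖ₋₂, qₖ = aₖqₖ₋₁ + qₖ₋₂ (with p₋₁=1, p₋₂=0, q₋₁=0, q₋₂=1):
  k=0: a=7, p=7, q=1
  k=1: a=3, p=22, q=3
  k=2: a=2, p=51, q=7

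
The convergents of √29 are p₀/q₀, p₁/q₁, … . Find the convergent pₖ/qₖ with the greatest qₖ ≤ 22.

√29 = [5; 2, 1, 1, 2, 10, …] (period length 5).
Convergents:
  p_0/q_0 = 5/1
  p_1/q_1 = 11/2
  p_2/q_2 = 16/3
  p_3/q_3 = 27/5
  p_4/q_4 = 70/13
  p_5/q_5 = 727/135
q_4 = 13 ≤ 22 < 135 = q_5, so the answer is 70/13.

70/13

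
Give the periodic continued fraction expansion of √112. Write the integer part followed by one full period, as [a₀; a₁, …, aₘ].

[10; 1, 1, 2, 1, 1, 20]

a₀ = ⌊√112⌋ = 10.
With m₀=0, d₀=1 and mₖ₊₁ = dₖaₖ − mₖ, dₖ₊₁ = (n − mₖ₊₁²)/dₖ, aₖ₊₁ = ⌊(a₀+mₖ₊₁)/dₖ₊₁⌋:
  k=1: m=10, d=12, a=1
  k=2: m=2, d=9, a=1
  k=3: m=7, d=7, a=2
  k=4: m=7, d=9, a=1
  k=5: m=2, d=12, a=1
  k=6: m=10, d=1, a=20
d=1 and a=2a₀=20 at k=6, so the next step gives (m, d) = (10, 12) again — its k=1 value — and the period has length 6.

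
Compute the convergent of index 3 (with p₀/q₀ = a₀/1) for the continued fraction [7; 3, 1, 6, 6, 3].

196/27

Using pₖ = aₖpₖ₋₁ + pₖ₋₂, qₖ = aₖqₖ₋₁ + qₖ₋₂ (with p₋₁=1, p₋₂=0, q₋₁=0, q₋₂=1):
  k=0: a=7, p=7, q=1
  k=1: a=3, p=22, q=3
  k=2: a=1, p=29, q=4
  k=3: a=6, p=196, q=27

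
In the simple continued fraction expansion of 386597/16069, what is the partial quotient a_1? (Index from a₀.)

386597 = 24·16069 + 941   →  a_0 = 24
16069 = 17·941 + 72   →  a_1 = 17

17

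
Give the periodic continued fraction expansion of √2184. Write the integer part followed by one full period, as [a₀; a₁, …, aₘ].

[46; 1, 2, 1, 2, 1, 92]

a₀ = ⌊√2184⌋ = 46.
With m₀=0, d₀=1 and mₖ₊₁ = dₖaₖ − mₖ, dₖ₊₁ = (n − mₖ₊₁²)/dₖ, aₖ₊₁ = ⌊(a₀+mₖ₊₁)/dₖ₊₁⌋:
  k=1: m=46, d=68, a=1
  k=2: m=22, d=25, a=2
  k=3: m=28, d=56, a=1
  k=4: m=28, d=25, a=2
  k=5: m=22, d=68, a=1
  k=6: m=46, d=1, a=92
d=1 and a=2a₀=92 at k=6, so the next step gives (m, d) = (46, 68) again — its k=1 value — and the period has length 6.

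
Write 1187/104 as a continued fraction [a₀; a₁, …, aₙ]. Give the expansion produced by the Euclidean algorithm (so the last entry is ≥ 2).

[11; 2, 2, 2, 1, 1, 3]

1187 = 11·104 + 43
104 = 2·43 + 18
43 = 2·18 + 7
18 = 2·7 + 4
7 = 1·4 + 3
4 = 1·3 + 1
3 = 3·1 + 0  (stop)
So 1187/104 = [11; 2, 2, 2, 1, 1, 3].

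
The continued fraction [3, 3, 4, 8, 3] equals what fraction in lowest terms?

Using pₖ = aₖpₖ₋₁ + pₖ₋₂ and qₖ = aₖqₖ₋₁ + qₖ₋₂:
  k=0: a=3, p=3, q=1
  k=1: a=3, p=10, q=3
  k=2: a=4, p=43, q=13
  k=3: a=8, p=354, q=107
  k=4: a=3, p=1105, q=334

1105/334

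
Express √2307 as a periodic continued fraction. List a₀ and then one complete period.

a₀ = ⌊√2307⌋ = 48.

[48; 32, 96]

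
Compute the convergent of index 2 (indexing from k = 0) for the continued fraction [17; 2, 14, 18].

507/29

Using pₖ = aₖpₖ₋₁ + pₖ₋₂, qₖ = aₖqₖ₋₁ + qₖ₋₂ (with p₋₁=1, p₋₂=0, q₋₁=0, q₋₂=1):
  k=0: a=17, p=17, q=1
  k=1: a=2, p=35, q=2
  k=2: a=14, p=507, q=29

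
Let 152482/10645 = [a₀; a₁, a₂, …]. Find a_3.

152482 = 14·10645 + 3452   →  a_0 = 14
10645 = 3·3452 + 289   →  a_1 = 3
3452 = 11·289 + 273   →  a_2 = 11
289 = 1·273 + 16   →  a_3 = 1

1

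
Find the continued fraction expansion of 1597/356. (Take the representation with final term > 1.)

1597 = 4×356 + 173
356 = 2×173 + 10
173 = 17×10 + 3
10 = 3×3 + 1
3 = 3×1 + 0  (stop)
So 1597/356 = [4; 2, 17, 3, 3].

[4; 2, 17, 3, 3]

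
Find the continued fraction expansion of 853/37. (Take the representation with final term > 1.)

853 = 23·37 + 2
37 = 18·2 + 1
2 = 2·1 + 0  (stop)
So 853/37 = [23; 18, 2].

[23; 18, 2]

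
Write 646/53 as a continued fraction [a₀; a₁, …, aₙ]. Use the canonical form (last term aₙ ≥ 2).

[12; 5, 3, 3]

646 = 12·53 + 10
53 = 5·10 + 3
10 = 3·3 + 1
3 = 3·1 + 0  (stop)
So 646/53 = [12; 5, 3, 3].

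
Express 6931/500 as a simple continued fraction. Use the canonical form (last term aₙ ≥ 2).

[13; 1, 6, 4, 17]

6931 = 13*500 + 431
500 = 1*431 + 69
431 = 6*69 + 17
69 = 4*17 + 1
17 = 17*1 + 0  (stop)
So 6931/500 = [13; 1, 6, 4, 17].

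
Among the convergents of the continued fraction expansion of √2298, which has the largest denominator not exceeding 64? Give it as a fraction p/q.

√2298 = [47; 1, 14, 1, 94, …] (period length 4).
Convergents:
  p_0/q_0 = 47/1
  p_1/q_1 = 48/1
  p_2/q_2 = 719/15
  p_3/q_3 = 767/16
  p_4/q_4 = 72817/1519
q_3 = 16 ≤ 64 < 1519 = q_4, so the answer is 767/16.

767/16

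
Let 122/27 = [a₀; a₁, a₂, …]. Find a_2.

1

122 = 4·27 + 14   →  a_0 = 4
27 = 1·14 + 13   →  a_1 = 1
14 = 1·13 + 1   →  a_2 = 1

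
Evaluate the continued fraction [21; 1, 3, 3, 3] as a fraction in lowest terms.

Fold from the inside: start with 3/1.
  3 + 1/3 = 10/3
  3 + 3/10 = 33/10
  1 + 10/33 = 43/33
  21 + 33/43 = 936/43

936/43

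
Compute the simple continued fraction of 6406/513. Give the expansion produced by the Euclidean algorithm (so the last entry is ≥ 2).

6406 = 12·513 + 250
513 = 2·250 + 13
250 = 19·13 + 3
13 = 4·3 + 1
3 = 3·1 + 0  (stop)
So 6406/513 = [12; 2, 19, 4, 3].

[12; 2, 19, 4, 3]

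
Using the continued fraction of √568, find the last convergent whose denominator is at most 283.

6697/281

√568 = [23; 1, 4, 1, 46, …] (period length 4).
Convergents:
  p_0/q_0 = 23/1
  p_1/q_1 = 24/1
  p_2/q_2 = 119/5
  p_3/q_3 = 143/6
  p_4/q_4 = 6697/281
  p_5/q_5 = 6840/287
q_4 = 281 ≤ 283 < 287 = q_5, so the answer is 6697/281.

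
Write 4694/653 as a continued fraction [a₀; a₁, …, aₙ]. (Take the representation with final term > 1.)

[7; 5, 3, 4, 4, 2]

4694 = 7*653 + 123
653 = 5*123 + 38
123 = 3*38 + 9
38 = 4*9 + 2
9 = 4*2 + 1
2 = 2*1 + 0  (stop)
So 4694/653 = [7; 5, 3, 4, 4, 2].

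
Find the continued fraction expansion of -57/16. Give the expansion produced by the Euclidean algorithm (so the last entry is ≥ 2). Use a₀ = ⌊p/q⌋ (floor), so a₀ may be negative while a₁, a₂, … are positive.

[-4; 2, 3, 2]

-57 = -4*16 + 7
16 = 2*7 + 2
7 = 3*2 + 1
2 = 2*1 + 0  (stop)
So -57/16 = [-4; 2, 3, 2].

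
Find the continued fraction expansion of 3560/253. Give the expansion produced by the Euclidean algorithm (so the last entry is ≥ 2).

3560 = 14·253 + 18
253 = 14·18 + 1
18 = 18·1 + 0  (stop)
So 3560/253 = [14; 14, 18].

[14; 14, 18]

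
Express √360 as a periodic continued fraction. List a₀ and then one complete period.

[18; 1, 36]

a₀ = ⌊√360⌋ = 18.
With m₀=0, d₀=1 and mₖ₊₁ = dₖaₖ − mₖ, dₖ₊₁ = (n − mₖ₊₁²)/dₖ, aₖ₊₁ = ⌊(a₀+mₖ₊₁)/dₖ₊₁⌋:
  k=1: m=18, d=36, a=1
  k=2: m=18, d=1, a=36
d=1 and a=2a₀=36 at k=2, so the next step gives (m, d) = (18, 36) again — its k=1 value — and the period has length 2.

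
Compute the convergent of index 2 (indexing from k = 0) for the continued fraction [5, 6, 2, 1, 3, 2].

67/13

Using pₖ = aₖpₖ₋₁ + pₖ₋₂, qₖ = aₖqₖ₋₁ + qₖ₋₂ (with p₋₁=1, p₋₂=0, q₋₁=0, q₋₂=1):
  k=0: a=5, p=5, q=1
  k=1: a=6, p=31, q=6
  k=2: a=2, p=67, q=13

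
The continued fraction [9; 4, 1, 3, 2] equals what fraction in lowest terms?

396/43

Fold from the inside: start with 2/1.
  3 + 1/2 = 7/2
  1 + 2/7 = 9/7
  4 + 7/9 = 43/9
  9 + 9/43 = 396/43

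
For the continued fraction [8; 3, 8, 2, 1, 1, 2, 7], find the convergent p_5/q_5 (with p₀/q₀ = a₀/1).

1090/131

Using pₖ = aₖpₖ₋₁ + pₖ₋₂, qₖ = aₖqₖ₋₁ + qₖ₋₂ (with p₋₁=1, p₋₂=0, q₋₁=0, q₋₂=1):
  k=0: a=8, p=8, q=1
  k=1: a=3, p=25, q=3
  k=2: a=8, p=208, q=25
  k=3: a=2, p=441, q=53
  k=4: a=1, p=649, q=78
  k=5: a=1, p=1090, q=131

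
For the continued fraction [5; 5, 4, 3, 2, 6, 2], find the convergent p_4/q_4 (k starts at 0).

Using pₖ = aₖpₖ₋₁ + pₖ₋₂, qₖ = aₖqₖ₋₁ + qₖ₋₂ (with p₋₁=1, p₋₂=0, q₋₁=0, q₋₂=1):
  k=0: a=5, p=5, q=1
  k=1: a=5, p=26, q=5
  k=2: a=4, p=109, q=21
  k=3: a=3, p=353, q=68
  k=4: a=2, p=815, q=157

815/157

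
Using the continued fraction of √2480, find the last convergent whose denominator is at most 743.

24850/499

√2480 = [49; 1, 3, 1, 98, …] (period length 4).
Convergents:
  p_0/q_0 = 49/1
  p_1/q_1 = 50/1
  p_2/q_2 = 199/4
  p_3/q_3 = 249/5
  p_4/q_4 = 24601/494
  p_5/q_5 = 24850/499
  p_6/q_6 = 99151/1991
q_5 = 499 ≤ 743 < 1991 = q_6, so the answer is 24850/499.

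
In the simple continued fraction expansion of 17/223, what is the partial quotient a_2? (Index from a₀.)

8

17 = 0·223 + 17   →  a_0 = 0
223 = 13·17 + 2   →  a_1 = 13
17 = 8·2 + 1   →  a_2 = 8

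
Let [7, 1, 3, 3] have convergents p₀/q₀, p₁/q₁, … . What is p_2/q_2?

Using pₖ = aₖpₖ₋₁ + pₖ₋₂, qₖ = aₖqₖ₋₁ + qₖ₋₂ (with p₋₁=1, p₋₂=0, q₋₁=0, q₋₂=1):
  k=0: a=7, p=7, q=1
  k=1: a=1, p=8, q=1
  k=2: a=3, p=31, q=4

31/4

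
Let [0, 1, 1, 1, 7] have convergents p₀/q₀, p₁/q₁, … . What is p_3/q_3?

2/3

Using pₖ = aₖpₖ₋₁ + pₖ₋₂, qₖ = aₖqₖ₋₁ + qₖ₋₂ (with p₋₁=1, p₋₂=0, q₋₁=0, q₋₂=1):
  k=0: a=0, p=0, q=1
  k=1: a=1, p=1, q=1
  k=2: a=1, p=1, q=2
  k=3: a=1, p=2, q=3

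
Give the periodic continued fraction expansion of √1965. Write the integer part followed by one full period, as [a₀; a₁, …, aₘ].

[44; 3, 21, 1, 4, 1, 21, 3, 88]

a₀ = ⌊√1965⌋ = 44.
With m₀=0, d₀=1 and mₖ₊₁ = dₖaₖ − mₖ, dₖ₊₁ = (n − mₖ₊₁²)/dₖ, aₖ₊₁ = ⌊(a₀+mₖ₊₁)/dₖ₊₁⌋:
  k=1: m=44, d=29, a=3
  k=2: m=43, d=4, a=21
  k=3: m=41, d=71, a=1
  k=4: m=30, d=15, a=4
  k=5: m=30, d=71, a=1
  k=6: m=41, d=4, a=21
  k=7: m=43, d=29, a=3
  k=8: m=44, d=1, a=88
d=1 and a=2a₀=88 at k=8, so the next step gives (m, d) = (44, 29) again — its k=1 value — and the period has length 8.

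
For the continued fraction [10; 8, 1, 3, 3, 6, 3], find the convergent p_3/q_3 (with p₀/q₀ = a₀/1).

Using pₖ = aₖpₖ₋₁ + pₖ₋₂, qₖ = aₖqₖ₋₁ + qₖ₋₂ (with p₋₁=1, p₋₂=0, q₋₁=0, q₋₂=1):
  k=0: a=10, p=10, q=1
  k=1: a=8, p=81, q=8
  k=2: a=1, p=91, q=9
  k=3: a=3, p=354, q=35

354/35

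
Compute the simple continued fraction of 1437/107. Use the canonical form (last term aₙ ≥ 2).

[13; 2, 3, 15]

1437 = 13*107 + 46
107 = 2*46 + 15
46 = 3*15 + 1
15 = 15*1 + 0  (stop)
So 1437/107 = [13; 2, 3, 15].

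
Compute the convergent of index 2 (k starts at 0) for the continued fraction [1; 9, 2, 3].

Using pₖ = aₖpₖ₋₁ + pₖ₋₂, qₖ = aₖqₖ₋₁ + qₖ₋₂ (with p₋₁=1, p₋₂=0, q₋₁=0, q₋₂=1):
  k=0: a=1, p=1, q=1
  k=1: a=9, p=10, q=9
  k=2: a=2, p=21, q=19

21/19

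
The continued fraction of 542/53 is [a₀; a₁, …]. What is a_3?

542 = 10·53 + 12   →  a_0 = 10
53 = 4·12 + 5   →  a_1 = 4
12 = 2·5 + 2   →  a_2 = 2
5 = 2·2 + 1   →  a_3 = 2

2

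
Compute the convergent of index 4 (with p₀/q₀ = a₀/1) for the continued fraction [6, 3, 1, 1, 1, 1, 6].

69/11

Using pₖ = aₖpₖ₋₁ + pₖ₋₂, qₖ = aₖqₖ₋₁ + qₖ₋₂ (with p₋₁=1, p₋₂=0, q₋₁=0, q₋₂=1):
  k=0: a=6, p=6, q=1
  k=1: a=3, p=19, q=3
  k=2: a=1, p=25, q=4
  k=3: a=1, p=44, q=7
  k=4: a=1, p=69, q=11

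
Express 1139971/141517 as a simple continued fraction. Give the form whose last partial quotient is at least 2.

[8; 18, 16, 11, 3, 14]

1139971 = 8·141517 + 7835
141517 = 18·7835 + 487
7835 = 16·487 + 43
487 = 11·43 + 14
43 = 3·14 + 1
14 = 14·1 + 0  (stop)
So 1139971/141517 = [8; 18, 16, 11, 3, 14].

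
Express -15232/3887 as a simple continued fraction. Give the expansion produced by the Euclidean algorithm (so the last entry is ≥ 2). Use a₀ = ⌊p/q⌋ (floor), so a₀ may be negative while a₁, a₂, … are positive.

[-4; 12, 3, 3, 15, 2]

-15232 = -4·3887 + 316
3887 = 12·316 + 95
316 = 3·95 + 31
95 = 3·31 + 2
31 = 15·2 + 1
2 = 2·1 + 0  (stop)
So -15232/3887 = [-4; 12, 3, 3, 15, 2].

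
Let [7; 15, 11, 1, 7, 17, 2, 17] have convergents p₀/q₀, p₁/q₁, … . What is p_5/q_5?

Using pₖ = aₖpₖ₋₁ + pₖ₋₂, qₖ = aₖqₖ₋₁ + qₖ₋₂ (with p₋₁=1, p₋₂=0, q₋₁=0, q₋₂=1):
  k=0: a=7, p=7, q=1
  k=1: a=15, p=106, q=15
  k=2: a=11, p=1173, q=166
  k=3: a=1, p=1279, q=181
  k=4: a=7, p=10126, q=1433
  k=5: a=17, p=173421, q=24542

173421/24542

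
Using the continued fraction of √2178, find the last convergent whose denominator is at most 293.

13114/281

√2178 = [46; 1, 2, 46, 2, 1, 92, …] (period length 6).
Convergents:
  p_0/q_0 = 46/1
  p_1/q_1 = 47/1
  p_2/q_2 = 140/3
  p_3/q_3 = 6487/139
  p_4/q_4 = 13114/281
  p_5/q_5 = 19601/420
q_4 = 281 ≤ 293 < 420 = q_5, so the answer is 13114/281.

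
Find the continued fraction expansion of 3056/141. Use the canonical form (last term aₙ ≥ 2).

[21; 1, 2, 15, 3]

3056 = 21×141 + 95
141 = 1×95 + 46
95 = 2×46 + 3
46 = 15×3 + 1
3 = 3×1 + 0  (stop)
So 3056/141 = [21; 1, 2, 15, 3].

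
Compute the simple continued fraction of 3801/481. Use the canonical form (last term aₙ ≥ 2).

[7; 1, 9, 4, 3, 1, 2]

3801 = 7·481 + 434
481 = 1·434 + 47
434 = 9·47 + 11
47 = 4·11 + 3
11 = 3·3 + 2
3 = 1·2 + 1
2 = 2·1 + 0  (stop)
So 3801/481 = [7; 1, 9, 4, 3, 1, 2].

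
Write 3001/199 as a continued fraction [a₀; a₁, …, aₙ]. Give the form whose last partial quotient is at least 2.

[15; 12, 2, 3, 2]

3001 = 15*199 + 16
199 = 12*16 + 7
16 = 2*7 + 2
7 = 3*2 + 1
2 = 2*1 + 0  (stop)
So 3001/199 = [15; 12, 2, 3, 2].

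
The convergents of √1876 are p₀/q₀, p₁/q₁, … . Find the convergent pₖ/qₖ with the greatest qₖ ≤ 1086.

42923/991

√1876 = [43; 3, 5, 12, 5, 3, 86, …] (period length 6).
Convergents:
  p_0/q_0 = 43/1
  p_1/q_1 = 130/3
  p_2/q_2 = 693/16
  p_3/q_3 = 8446/195
  p_4/q_4 = 42923/991
  p_5/q_5 = 137215/3168
q_4 = 991 ≤ 1086 < 3168 = q_5, so the answer is 42923/991.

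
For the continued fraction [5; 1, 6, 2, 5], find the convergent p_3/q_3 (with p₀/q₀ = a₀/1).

88/15

Using pₖ = aₖpₖ₋₁ + pₖ₋₂, qₖ = aₖqₖ₋₁ + qₖ₋₂ (with p₋₁=1, p₋₂=0, q₋₁=0, q₋₂=1):
  k=0: a=5, p=5, q=1
  k=1: a=1, p=6, q=1
  k=2: a=6, p=41, q=7
  k=3: a=2, p=88, q=15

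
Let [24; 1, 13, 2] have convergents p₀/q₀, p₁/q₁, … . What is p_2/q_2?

Using pₖ = aₖpₖ₋₁ + pₖ₋₂, qₖ = aₖqₖ₋₁ + qₖ₋₂ (with p₋₁=1, p₋₂=0, q₋₁=0, q₋₂=1):
  k=0: a=24, p=24, q=1
  k=1: a=1, p=25, q=1
  k=2: a=13, p=349, q=14

349/14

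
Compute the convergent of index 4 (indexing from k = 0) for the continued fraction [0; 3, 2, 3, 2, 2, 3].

Using pₖ = aₖpₖ₋₁ + pₖ₋₂, qₖ = aₖqₖ₋₁ + qₖ₋₂ (with p₋₁=1, p₋₂=0, q₋₁=0, q₋₂=1):
  k=0: a=0, p=0, q=1
  k=1: a=3, p=1, q=3
  k=2: a=2, p=2, q=7
  k=3: a=3, p=7, q=24
  k=4: a=2, p=16, q=55

16/55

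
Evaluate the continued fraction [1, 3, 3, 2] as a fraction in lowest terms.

Fold from the inside: start with 2/1.
  3 + 1/2 = 7/2
  3 + 2/7 = 23/7
  1 + 7/23 = 30/23

30/23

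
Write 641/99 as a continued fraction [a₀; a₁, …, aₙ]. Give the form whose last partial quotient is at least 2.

641 = 6·99 + 47
99 = 2·47 + 5
47 = 9·5 + 2
5 = 2·2 + 1
2 = 2·1 + 0  (stop)
So 641/99 = [6; 2, 9, 2, 2].

[6; 2, 9, 2, 2]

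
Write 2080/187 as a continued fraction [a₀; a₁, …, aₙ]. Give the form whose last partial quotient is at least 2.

2080 = 11*187 + 23
187 = 8*23 + 3
23 = 7*3 + 2
3 = 1*2 + 1
2 = 2*1 + 0  (stop)
So 2080/187 = [11; 8, 7, 1, 2].

[11; 8, 7, 1, 2]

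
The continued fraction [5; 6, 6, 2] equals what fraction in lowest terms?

413/80

Using pₖ = aₖpₖ₋₁ + pₖ₋₂ and qₖ = aₖqₖ₋₁ + qₖ₋₂:
  k=0: a=5, p=5, q=1
  k=1: a=6, p=31, q=6
  k=2: a=6, p=191, q=37
  k=3: a=2, p=413, q=80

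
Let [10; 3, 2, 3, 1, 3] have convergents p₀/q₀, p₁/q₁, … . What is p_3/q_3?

247/24

Using pₖ = aₖpₖ₋₁ + pₖ₋₂, qₖ = aₖqₖ₋₁ + qₖ₋₂ (with p₋₁=1, p₋₂=0, q₋₁=0, q₋₂=1):
  k=0: a=10, p=10, q=1
  k=1: a=3, p=31, q=3
  k=2: a=2, p=72, q=7
  k=3: a=3, p=247, q=24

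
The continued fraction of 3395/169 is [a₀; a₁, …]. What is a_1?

11

3395 = 20·169 + 15   →  a_0 = 20
169 = 11·15 + 4   →  a_1 = 11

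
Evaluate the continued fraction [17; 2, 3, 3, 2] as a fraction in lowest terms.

924/53

Using pₖ = aₖpₖ₋₁ + pₖ₋₂ and qₖ = aₖqₖ₋₁ + qₖ₋₂:
  k=0: a=17, p=17, q=1
  k=1: a=2, p=35, q=2
  k=2: a=3, p=122, q=7
  k=3: a=3, p=401, q=23
  k=4: a=2, p=924, q=53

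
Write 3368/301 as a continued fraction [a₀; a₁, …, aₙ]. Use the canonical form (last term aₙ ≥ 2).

3368 = 11·301 + 57
301 = 5·57 + 16
57 = 3·16 + 9
16 = 1·9 + 7
9 = 1·7 + 2
7 = 3·2 + 1
2 = 2·1 + 0  (stop)
So 3368/301 = [11; 5, 3, 1, 1, 3, 2].

[11; 5, 3, 1, 1, 3, 2]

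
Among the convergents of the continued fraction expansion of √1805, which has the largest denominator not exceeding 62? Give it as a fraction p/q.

√1805 = [42; 2, 16, 2, 84, …] (period length 4).
Convergents:
  p_0/q_0 = 42/1
  p_1/q_1 = 85/2
  p_2/q_2 = 1402/33
  p_3/q_3 = 2889/68
q_2 = 33 ≤ 62 < 68 = q_3, so the answer is 1402/33.

1402/33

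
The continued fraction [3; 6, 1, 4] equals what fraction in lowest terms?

107/34

Fold from the inside: start with 4/1.
  1 + 1/4 = 5/4
  6 + 4/5 = 34/5
  3 + 5/34 = 107/34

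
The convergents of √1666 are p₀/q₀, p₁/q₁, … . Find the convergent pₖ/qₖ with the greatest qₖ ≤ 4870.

197920/4849

√1666 = [40; 1, 4, 2, 4, 1, 80, …] (period length 6).
Convergents:
  p_0/q_0 = 40/1
  p_1/q_1 = 41/1
  p_2/q_2 = 204/5
  p_3/q_3 = 449/11
  p_4/q_4 = 2000/49
  p_5/q_5 = 2449/60
  p_6/q_6 = 197920/4849
  p_7/q_7 = 200369/4909
q_6 = 4849 ≤ 4870 < 4909 = q_7, so the answer is 197920/4849.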